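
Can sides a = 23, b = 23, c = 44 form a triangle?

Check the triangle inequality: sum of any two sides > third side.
a + b vs c: 23 + 23 = 46 > 44  ✓
a + c vs b: 23 + 44 = 67 > 23  ✓
b + c vs a: 23 + 44 = 67 > 23  ✓

Yes, triangle inequality satisfied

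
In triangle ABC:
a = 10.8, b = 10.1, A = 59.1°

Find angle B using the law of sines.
a/sin(A) = b/sin(B)  ⇒  sin(B) = b·sin(A)/a = 10.1·sin(59.1°)/10.8
sin(59.1°) ≈ 0.858065
sin(B) ≈ 10.1·0.858065/10.8 ≈ 8.66646/10.8 ≈ 0.80245
B = arcsin(0.80245) ≈ 53.3647°
(Since b ≤ a we need B ≤ A, so the obtuse alternative 180° − 53.3647° ≈ 126.635° is rejected.)

B = 53.36°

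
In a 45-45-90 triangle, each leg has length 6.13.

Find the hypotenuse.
In a 45-45-90 triangle the sides are in ratio 1 : 1 : √2, so hypotenuse = leg·√2.
Hypotenuse = 6.13·√2 ≈ 6.13·1.41421 ≈ 8.66913

Hypotenuse = 6.13√2 = 8.669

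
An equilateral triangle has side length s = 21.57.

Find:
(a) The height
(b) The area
(a) The height splits the triangle into two 30-60-90 halves: h = s·√3/2 = 21.57·1.73205/2 ≈ 37.3603/2 ≈ 18.6802
(b) Area = (√3/4)·s² = (√3/4)·21.57² = (√3/4)·465.2649 ≈ 0.433013·465.2649 ≈ 201.466

Height = 18.68, Area = 201.5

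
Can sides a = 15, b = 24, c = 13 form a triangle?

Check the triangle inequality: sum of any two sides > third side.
a + b vs c: 15 + 24 = 39 > 13  ✓
a + c vs b: 15 + 13 = 28 > 24  ✓
b + c vs a: 24 + 13 = 37 > 15  ✓

Yes, triangle inequality satisfied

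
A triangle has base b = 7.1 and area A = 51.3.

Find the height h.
A = ½·b·h  ⇒  h = 2A/b = 2·51.3/7.1 = 102.6/7.1 ≈ 14.4507

h = 14.45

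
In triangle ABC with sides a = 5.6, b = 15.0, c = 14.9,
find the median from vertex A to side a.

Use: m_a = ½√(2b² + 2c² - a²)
m_a = ½√(2·15.0² + 2·14.9² − 5.6²) = ½√(2·225 + 2·222.01 − 31.36) = ½√(450 + 444.02 − 31.36) = ½√862.66
√862.66 ≈ 29.3711, so m_a ≈ 14.6855

m_a = 14.69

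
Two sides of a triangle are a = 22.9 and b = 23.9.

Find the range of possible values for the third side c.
Triangle inequality: |a − b| < c < a + b
|a − b| = |22.9 − 23.9| = 1
a + b = 22.9 + 23.9 = 46.8

1 < c < 46.8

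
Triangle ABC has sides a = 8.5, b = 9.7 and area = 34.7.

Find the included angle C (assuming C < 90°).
Area = ½·a·b·sin(C)  ⇒  sin(C) = 2·Area/(a·b) = 2·34.7/(8.5·9.7) = 69.4/82.45 ≈ 0.841722
C = arcsin(0.841722) ≈ 57.3224° (taking the acute solution since C < 90°)

C = 57.32°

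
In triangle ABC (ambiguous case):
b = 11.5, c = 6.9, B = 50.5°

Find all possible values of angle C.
b/sin(B) = c/sin(C)  ⇒  sin(C) = c·sin(B)/b = 6.9·sin(50.5°)/11.5
sin(50.5°) ≈ 0.771625
sin(C) ≈ 6.9·0.771625/11.5 ≈ 5.32421/11.5 ≈ 0.462975
Candidate 1: C₁ = arcsin(0.462975) ≈ 27.5792°  →  A = 180° − 50.5° − 27.5792° ≈ 101.921° > 0, valid
Candidate 2: C₂ = 180° − C₁ ≈ 152.421°  →  A = 180° − 50.5° − 152.421° ≈ -22.9208° ≤ 0, not a valid triangle

C = 27.58° (one solution)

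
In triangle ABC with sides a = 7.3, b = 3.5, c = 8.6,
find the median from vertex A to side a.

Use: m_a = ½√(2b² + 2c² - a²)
m_a = ½√(2·3.5² + 2·8.6² − 7.3²) = ½√(2·12.25 + 2·73.96 − 53.29) = ½√(24.5 + 147.92 − 53.29) = ½√119.13
√119.13 ≈ 10.9147, so m_a ≈ 5.45733

m_a = 5.457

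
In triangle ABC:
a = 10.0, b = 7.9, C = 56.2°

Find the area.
Two sides and the included angle (SAS): A = ½·a·b·sin(C) = ½·10.0·7.9·sin(56.2°)
sin(56.2°) ≈ 0.830984
A ≈ ½·79·0.830984 = 39.5·0.830984 ≈ 32.8239

Area = 32.82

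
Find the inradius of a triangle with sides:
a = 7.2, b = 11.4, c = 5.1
r = Area/s where s is the semi-perimeter.
s = (7.2 + 11.4 + 5.1)/2 = 23.7/2 = 11.85
Area = √(s(s−a)(s−b)(s−c)) = √(11.85·4.65·0.45·6.75) ≈ √167.374 ≈ 12.9373
r ≈ 12.9373/11.85 ≈ 1.09176

r = 1.092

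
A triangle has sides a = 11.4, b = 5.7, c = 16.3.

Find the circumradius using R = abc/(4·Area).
First find the area with Heron's formula.
s = (11.4 + 5.7 + 16.3)/2 = 16.7
Area = √(s(s−a)(s−b)(s−c)) = √(16.7·5.3·11·0.4) ≈ √389.444 ≈ 19.7343
abc = 11.4·5.7·16.3 = 1059.174
R = abc/(4·Area) ≈ 1059.174/(4·19.7343) = 1059.174/78.9373 ≈ 13.4179

R = 13.42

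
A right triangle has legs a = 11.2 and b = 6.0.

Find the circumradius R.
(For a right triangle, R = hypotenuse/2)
Hypotenuse c = √(a² + b²) = √(125.44 + 36) = √161.44 ≈ 12.7059
R = c/2 ≈ 12.7059/2 ≈ 6.35295

R = 6.353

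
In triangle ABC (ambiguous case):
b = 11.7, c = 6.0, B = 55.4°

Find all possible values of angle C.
b/sin(B) = c/sin(C)  ⇒  sin(C) = c·sin(B)/b = 6.0·sin(55.4°)/11.7
sin(55.4°) ≈ 0.823136
sin(C) ≈ 6.0·0.823136/11.7 ≈ 4.93882/11.7 ≈ 0.422121
Candidate 1: C₁ = arcsin(0.422121) ≈ 24.9686°  →  A = 180° − 55.4° − 24.9686° ≈ 99.6314° > 0, valid
Candidate 2: C₂ = 180° − C₁ ≈ 155.031°  →  A = 180° − 55.4° − 155.031° ≈ -30.4314° ≤ 0, not a valid triangle

C = 24.97° (one solution)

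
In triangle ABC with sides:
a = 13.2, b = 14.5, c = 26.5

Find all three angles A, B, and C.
Law of cosines for each angle (a² = 174.24, b² = 210.25, c² = 702.25):
cos(A) = (b² + c² − a²)/(2bc) = (210.25 + 702.25 − 174.24)/(2·14.5·26.5) = 738.26/768.5 ≈ 0.960651  ⇒  A ≈ 16.1265°
cos(B) = (a² + c² − b²)/(2ac) = (174.24 + 702.25 − 210.25)/(2·13.2·26.5) = 666.24/699.6 ≈ 0.952316  ⇒  B ≈ 17.7651°
cos(C) = (a² + b² − c²)/(2ab) = (174.24 + 210.25 − 702.25)/(2·13.2·14.5) = -317.76/382.8 ≈ -0.830094  ⇒  C ≈ 146.108°
Check: A + B + C ≈ 180°

A = 16.13°, B = 17.77°, C = 146.1°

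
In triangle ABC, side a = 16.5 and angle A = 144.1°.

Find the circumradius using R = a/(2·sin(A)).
R = a/(2·sin(A)) = 16.5/(2·sin(144.1°))
sin(144.1°) ≈ 0.586372
R ≈ 16.5/(2·0.586372) = 16.5/1.17274 ≈ 14.0696

R = 14.07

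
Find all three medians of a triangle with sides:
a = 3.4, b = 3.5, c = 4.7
Median formula: m_a = ½√(2b² + 2c² − a²) (and cyclically). a² = 11.56, b² = 12.25, c² = 22.09.
m_a = ½√(2·12.25 + 2·22.09 − 11.56) = ½√57.12 ≈ ½·7.55778 ≈ 3.77889
m_b = ½√(2·11.56 + 2·22.09 − 12.25) = ½√55.05 ≈ ½·7.41957 ≈ 3.70978
m_c = ½√(2·11.56 + 2·12.25 − 22.09) = ½√25.53 ≈ ½·5.05272 ≈ 2.52636

m_a = 3.779, m_b = 3.71, m_c = 2.526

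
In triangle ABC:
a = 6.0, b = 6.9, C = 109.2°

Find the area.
Two sides and the included angle (SAS): A = ½·a·b·sin(C) = ½·6.0·6.9·sin(109.2°)
sin(109.2°) ≈ 0.944376
A ≈ ½·41.4·0.944376 = 20.7·0.944376 ≈ 19.5486

Area = 19.55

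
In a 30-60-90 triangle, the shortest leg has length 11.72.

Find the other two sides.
In a 30-60-90 triangle the sides are in ratio 1 : √3 : 2 (short leg : long leg : hypotenuse).
Long leg = 11.72·√3 ≈ 11.72·1.73205 ≈ 20.2996
Hypotenuse = 2·11.72 = 23.44

Long leg = 11.72√3 = 20.3, Hypotenuse = 23.44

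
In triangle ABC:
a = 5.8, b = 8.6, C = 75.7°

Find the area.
Two sides and the included angle (SAS): A = ½·a·b·sin(C) = ½·5.8·8.6·sin(75.7°)
sin(75.7°) ≈ 0.969016
A ≈ ½·49.88·0.969016 = 24.94·0.969016 ≈ 24.1673

Area = 24.17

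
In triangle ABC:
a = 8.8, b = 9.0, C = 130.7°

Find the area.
Two sides and the included angle (SAS): A = ½·a·b·sin(C) = ½·8.8·9.0·sin(130.7°)
sin(130.7°) ≈ 0.758134
A ≈ ½·79.2·0.758134 = 39.6·0.758134 ≈ 30.0221

Area = 30.02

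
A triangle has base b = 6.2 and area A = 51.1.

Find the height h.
A = ½·b·h  ⇒  h = 2A/b = 2·51.1/6.2 = 102.2/6.2 ≈ 16.4839

h = 16.48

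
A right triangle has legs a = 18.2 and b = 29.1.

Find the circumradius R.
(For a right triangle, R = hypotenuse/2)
Hypotenuse c = √(a² + b²) = √(331.24 + 846.81) = √1178.05 ≈ 34.3227
R = c/2 ≈ 34.3227/2 ≈ 17.1614

R = 17.16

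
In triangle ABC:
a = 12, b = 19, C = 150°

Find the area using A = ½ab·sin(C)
A = ½·a·b·sin(C) = ½·12·19·sin(150°)
sin(150°) ≈ 0.5
A ≈ ½·228·0.5 = 114·0.5 ≈ 57

Area = 57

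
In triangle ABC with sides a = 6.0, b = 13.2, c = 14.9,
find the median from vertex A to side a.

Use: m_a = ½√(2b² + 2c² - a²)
m_a = ½√(2·13.2² + 2·14.9² − 6.0²) = ½√(2·174.24 + 2·222.01 − 36) = ½√(348.48 + 444.02 − 36) = ½√756.5
√756.5 ≈ 27.5045, so m_a ≈ 13.7523

m_a = 13.75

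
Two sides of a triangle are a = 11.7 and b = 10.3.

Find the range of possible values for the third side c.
Triangle inequality: |a − b| < c < a + b
|a − b| = |11.7 − 10.3| = 1.4
a + b = 11.7 + 10.3 = 22

1.4 < c < 22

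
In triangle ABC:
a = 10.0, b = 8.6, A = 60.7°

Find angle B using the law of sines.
a/sin(A) = b/sin(B)  ⇒  sin(B) = b·sin(A)/a = 8.6·sin(60.7°)/10.0
sin(60.7°) ≈ 0.872069
sin(B) ≈ 8.6·0.872069/10.0 ≈ 7.4998/10.0 ≈ 0.74998
B = arcsin(0.74998) ≈ 48.5886°
(Since b ≤ a we need B ≤ A, so the obtuse alternative 180° − 48.5886° ≈ 131.411° is rejected.)

B = 48.59°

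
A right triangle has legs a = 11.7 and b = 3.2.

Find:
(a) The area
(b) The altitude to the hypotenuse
(a) The legs are perpendicular, so Area = ½·a·b = ½·11.7·3.2 = ½·37.44 = 18.72
(b) Hypotenuse c = √(a² + b²) = √(136.89 + 10.24) = √147.13 ≈ 12.1297
    Area = ½·c·h_c  ⇒  h_c = 2·Area/c = 37.44/12.1297 ≈ 3.08663

Area = 18.72, h_c = 3.087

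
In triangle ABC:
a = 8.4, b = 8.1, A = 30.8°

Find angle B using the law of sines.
a/sin(A) = b/sin(B)  ⇒  sin(B) = b·sin(A)/a = 8.1·sin(30.8°)/8.4
sin(30.8°) ≈ 0.512043
sin(B) ≈ 8.1·0.512043/8.4 ≈ 4.14755/8.4 ≈ 0.493756
B = arcsin(0.493756) ≈ 29.5877°
(Since b ≤ a we need B ≤ A, so the obtuse alternative 180° − 29.5877° ≈ 150.412° is rejected.)

B = 29.59°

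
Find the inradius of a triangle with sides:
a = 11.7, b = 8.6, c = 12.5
r = Area/s where s is the semi-perimeter.
s = (11.7 + 8.6 + 12.5)/2 = 32.8/2 = 16.4
Area = √(s(s−a)(s−b)(s−c)) = √(16.4·4.7·7.8·3.9) ≈ √2344.77 ≈ 48.4229
r ≈ 48.4229/16.4 ≈ 2.95261

r = 2.953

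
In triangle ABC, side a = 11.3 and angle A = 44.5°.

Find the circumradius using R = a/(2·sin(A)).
R = a/(2·sin(A)) = 11.3/(2·sin(44.5°))
sin(44.5°) ≈ 0.700909
R ≈ 11.3/(2·0.700909) = 11.3/1.40182 ≈ 8.06096

R = 8.061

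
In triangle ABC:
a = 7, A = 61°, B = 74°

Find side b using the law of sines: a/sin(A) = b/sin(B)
a/sin(A) = b/sin(B)  ⇒  b = a·sin(B)/sin(A) = 7·sin(74°)/sin(61°)
sin(74°) ≈ 0.961262, sin(61°) ≈ 0.87462
b ≈ 7·0.961262/0.87462 ≈ 6.72883/0.87462 ≈ 7.69344

b = 7.693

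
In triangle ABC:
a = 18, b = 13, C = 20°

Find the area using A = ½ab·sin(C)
A = ½·a·b·sin(C) = ½·18·13·sin(20°)
sin(20°) ≈ 0.34202
A ≈ ½·234·0.34202 = 117·0.34202 ≈ 40.0164

Area = 40.02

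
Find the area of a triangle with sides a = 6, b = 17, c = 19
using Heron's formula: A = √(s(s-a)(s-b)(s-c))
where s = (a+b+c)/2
s = (6 + 17 + 19)/2 = 42/2 = 21
s − a = 15, s − b = 4, s − c = 2
s(s−a)(s−b)(s−c) = 21·15·4·2 = 2520
Area = √2520 ≈ 50.1996

s = 21.0, Area = 50.2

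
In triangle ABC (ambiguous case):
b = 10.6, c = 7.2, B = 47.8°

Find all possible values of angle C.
b/sin(B) = c/sin(C)  ⇒  sin(C) = c·sin(B)/b = 7.2·sin(47.8°)/10.6
sin(47.8°) ≈ 0.740805
sin(C) ≈ 7.2·0.740805/10.6 ≈ 5.33379/10.6 ≈ 0.503188
Candidate 1: C₁ = arcsin(0.503188) ≈ 30.2111°  →  A = 180° − 47.8° − 30.2111° ≈ 101.989° > 0, valid
Candidate 2: C₂ = 180° − C₁ ≈ 149.789°  →  A = 180° − 47.8° − 149.789° ≈ -17.5889° ≤ 0, not a valid triangle

C = 30.21° (one solution)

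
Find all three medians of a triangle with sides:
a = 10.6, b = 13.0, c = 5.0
Median formula: m_a = ½√(2b² + 2c² − a²) (and cyclically). a² = 112.36, b² = 169, c² = 25.
m_a = ½√(2·169 + 2·25 − 112.36) = ½√275.64 ≈ ½·16.6024 ≈ 8.3012
m_b = ½√(2·112.36 + 2·25 − 169) = ½√105.72 ≈ ½·10.282 ≈ 5.14101
m_c = ½√(2·112.36 + 2·169 − 25) = ½√537.72 ≈ ½·23.1888 ≈ 11.5944

m_a = 8.301, m_b = 5.141, m_c = 11.59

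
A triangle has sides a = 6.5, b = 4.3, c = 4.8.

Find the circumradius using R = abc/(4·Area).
First find the area with Heron's formula.
s = (6.5 + 4.3 + 4.8)/2 = 7.8
Area = √(s(s−a)(s−b)(s−c)) = √(7.8·1.3·3.5·3) ≈ √106.47 ≈ 10.3184
abc = 6.5·4.3·4.8 = 134.16
R = abc/(4·Area) ≈ 134.16/(4·10.3184) = 134.16/41.2737 ≈ 3.25049

R = 3.25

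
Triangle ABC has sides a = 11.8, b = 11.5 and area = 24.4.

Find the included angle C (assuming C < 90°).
Area = ½·a·b·sin(C)  ⇒  sin(C) = 2·Area/(a·b) = 2·24.4/(11.8·11.5) = 48.8/135.7 ≈ 0.359617
C = arcsin(0.359617) ≈ 21.0767° (taking the acute solution since C < 90°)

C = 21.08°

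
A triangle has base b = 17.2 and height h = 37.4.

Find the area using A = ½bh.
A = ½·b·h = ½·17.2·37.4 = ½·643.28 = 321.64

Area = 321.64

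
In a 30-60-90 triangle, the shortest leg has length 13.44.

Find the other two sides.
In a 30-60-90 triangle the sides are in ratio 1 : √3 : 2 (short leg : long leg : hypotenuse).
Long leg = 13.44·√3 ≈ 13.44·1.73205 ≈ 23.2788
Hypotenuse = 2·13.44 = 26.88

Long leg = 13.44√3 = 23.28, Hypotenuse = 26.88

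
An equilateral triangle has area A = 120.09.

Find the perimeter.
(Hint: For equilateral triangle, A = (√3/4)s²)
A = (√3/4)s²  ⇒  s² = 4A/√3 = 4·120.09/√3 = 480.36/1.73205 ≈ 277.336
s ≈ √277.336 ≈ 16.6534
Perimeter = 3s ≈ 3·16.6534 ≈ 49.9602

Perimeter = 49.96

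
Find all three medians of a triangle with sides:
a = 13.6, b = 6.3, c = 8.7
Median formula: m_a = ½√(2b² + 2c² − a²) (and cyclically). a² = 184.96, b² = 39.69, c² = 75.69.
m_a = ½√(2·39.69 + 2·75.69 − 184.96) = ½√45.8 ≈ ½·6.76757 ≈ 3.38378
m_b = ½√(2·184.96 + 2·75.69 − 39.69) = ½√481.61 ≈ ½·21.9456 ≈ 10.9728
m_c = ½√(2·184.96 + 2·39.69 − 75.69) = ½√373.61 ≈ ½·19.329 ≈ 9.6645

m_a = 3.384, m_b = 10.97, m_c = 9.664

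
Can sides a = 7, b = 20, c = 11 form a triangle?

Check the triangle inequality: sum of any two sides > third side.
a + b vs c: 7 + 20 = 27 > 11  ✓
a + c vs b: 7 + 11 = 18 ≤ 20  ✗
b + c vs a: 20 + 11 = 31 > 7  ✓

No: 7 + 11 = 18 is not > 20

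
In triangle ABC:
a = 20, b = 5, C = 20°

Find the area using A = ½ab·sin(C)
A = ½·a·b·sin(C) = ½·20·5·sin(20°)
sin(20°) ≈ 0.34202
A ≈ ½·100·0.34202 = 50·0.34202 ≈ 17.101

Area = 17.1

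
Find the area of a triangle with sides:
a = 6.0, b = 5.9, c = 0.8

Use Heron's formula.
s = (6.0 + 5.9 + 0.8)/2 = 12.7/2 = 6.35
s − a = 0.35, s − b = 0.45, s − c = 5.55
s(s−a)(s−b)(s−c) = 6.35·0.35·0.45·5.55 ≈ 5.55069
Area = √5.55069 ≈ 2.35599

Area = 2.356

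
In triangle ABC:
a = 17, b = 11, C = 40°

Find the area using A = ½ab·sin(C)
A = ½·a·b·sin(C) = ½·17·11·sin(40°)
sin(40°) ≈ 0.642788
A ≈ ½·187·0.642788 = 93.5·0.642788 ≈ 60.1006

Area = 60.1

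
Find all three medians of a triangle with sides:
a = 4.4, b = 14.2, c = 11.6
Median formula: m_a = ½√(2b² + 2c² − a²) (and cyclically). a² = 19.36, b² = 201.64, c² = 134.56.
m_a = ½√(2·201.64 + 2·134.56 − 19.36) = ½√653.04 ≈ ½·25.5546 ≈ 12.7773
m_b = ½√(2·19.36 + 2·134.56 − 201.64) = ½√106.2 ≈ ½·10.3053 ≈ 5.15267
m_c = ½√(2·19.36 + 2·201.64 − 134.56) = ½√307.44 ≈ ½·17.534 ≈ 8.76698

m_a = 12.78, m_b = 5.153, m_c = 8.767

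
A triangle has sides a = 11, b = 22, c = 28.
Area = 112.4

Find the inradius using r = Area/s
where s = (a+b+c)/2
s = (11 + 22 + 28)/2 = 61/2 = 30.5
r = Area/s = 112.4/30.5 ≈ 3.68525

r = 3.685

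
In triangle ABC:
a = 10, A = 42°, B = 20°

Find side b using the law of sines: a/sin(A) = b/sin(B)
a/sin(A) = b/sin(B)  ⇒  b = a·sin(B)/sin(A) = 10·sin(20°)/sin(42°)
sin(20°) ≈ 0.34202, sin(42°) ≈ 0.669131
b ≈ 10·0.34202/0.669131 ≈ 3.4202/0.669131 ≈ 5.11141

b = 5.111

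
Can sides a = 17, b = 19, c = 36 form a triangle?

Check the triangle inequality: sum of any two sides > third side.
a + b vs c: 17 + 19 = 36 ≤ 36  ✗
a + c vs b: 17 + 36 = 53 > 19  ✓
b + c vs a: 19 + 36 = 55 > 17  ✓

No: 17 + 19 = 36 is not > 36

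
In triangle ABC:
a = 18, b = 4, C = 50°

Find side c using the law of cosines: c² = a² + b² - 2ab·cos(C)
c² = 18² + 4² − 2·18·4·cos(50°)
cos(50°) ≈ 0.642788
c² ≈ 324 + 16 − 144·(0.642788) ≈ 340 − 92.5614 ≈ 247.439
c ≈ √247.439 ≈ 15.7302

c = 15.73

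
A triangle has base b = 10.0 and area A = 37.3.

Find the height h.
A = ½·b·h  ⇒  h = 2A/b = 2·37.3/10.0 = 74.6/10.0 ≈ 7.46

h = 7.46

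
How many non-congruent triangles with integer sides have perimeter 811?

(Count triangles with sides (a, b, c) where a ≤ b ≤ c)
Let a ≤ b ≤ c with a + b + c = 811. The only binding inequality is a + b > c, i.e. 811 − c > c, so c < 811/2; and c ≥ 811/3 since c is the largest side.
So 271 ≤ c ≤ 405. For each c, b runs from ⌈(811 − c)/2⌉ up to c (then a = 811 − b − c satisfies 1 ≤ a ≤ b automatically), giving c − ⌈(811 − c)/2⌉ + 1 choices.
Summing over c: 2 + 3 + 5 + 6 + … + 201 + 203  (135 terms, c = 271, …, 405) = 13804
Check (closed form: nearest integer to p²/48 for even p, (p+3)²/48 for odd p): (811+3)²/48 = 814²/48 = 662596/48 ≈ 13804.08 → 13804

13804 triangles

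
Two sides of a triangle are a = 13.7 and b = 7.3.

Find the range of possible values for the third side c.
Triangle inequality: |a − b| < c < a + b
|a − b| = |13.7 − 7.3| = 6.4
a + b = 13.7 + 7.3 = 21

6.4 < c < 21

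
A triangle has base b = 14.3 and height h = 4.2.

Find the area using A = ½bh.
A = ½·b·h = ½·14.3·4.2 = ½·60.06 = 30.03

Area = 30.03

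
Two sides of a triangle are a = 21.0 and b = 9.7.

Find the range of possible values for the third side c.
Triangle inequality: |a − b| < c < a + b
|a − b| = |21.0 − 9.7| = 11.3
a + b = 21.0 + 9.7 = 30.7

11.3 < c < 30.7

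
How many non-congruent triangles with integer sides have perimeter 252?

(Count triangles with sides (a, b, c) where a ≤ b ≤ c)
Let a ≤ b ≤ c with a + b + c = 252. The only binding inequality is a + b > c, i.e. 252 − c > c, so c < 252/2; and c ≥ 252/3 since c is the largest side.
So 84 ≤ c ≤ 125. For each c, b runs from ⌈(252 − c)/2⌉ up to c (then a = 252 − b − c satisfies 1 ≤ a ≤ b automatically), giving c − ⌈(252 − c)/2⌉ + 1 choices.
Summing over c: 1 + 2 + 4 + 5 + … + 61 + 62  (42 terms, c = 84, …, 125) = 1323
Check (closed form: nearest integer to p²/48 for even p, (p+3)²/48 for odd p): 252²/48 = 63504/48 ≈ 1323.00 → 1323

1323 triangles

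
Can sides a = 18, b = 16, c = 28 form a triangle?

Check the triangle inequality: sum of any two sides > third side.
a + b vs c: 18 + 16 = 34 > 28  ✓
a + c vs b: 18 + 28 = 46 > 16  ✓
b + c vs a: 16 + 28 = 44 > 18  ✓

Yes, triangle inequality satisfied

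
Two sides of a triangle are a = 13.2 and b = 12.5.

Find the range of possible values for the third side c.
Triangle inequality: |a − b| < c < a + b
|a − b| = |13.2 − 12.5| = 0.7
a + b = 13.2 + 12.5 = 25.7

0.7 < c < 25.7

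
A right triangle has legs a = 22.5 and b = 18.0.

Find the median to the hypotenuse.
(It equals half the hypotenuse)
Hypotenuse c = √(a² + b²) = √(506.25 + 324) = √830.25 ≈ 28.8141
Median to hypotenuse = c/2 ≈ 28.8141/2 ≈ 14.407

Median = 14.41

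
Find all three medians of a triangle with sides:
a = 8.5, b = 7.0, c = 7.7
Median formula: m_a = ½√(2b² + 2c² − a²) (and cyclically). a² = 72.25, b² = 49, c² = 59.29.
m_a = ½√(2·49 + 2·59.29 − 72.25) = ½√144.33 ≈ ½·12.0137 ≈ 6.00687
m_b = ½√(2·72.25 + 2·59.29 − 49) = ½√214.08 ≈ ½·14.6315 ≈ 7.31574
m_c = ½√(2·72.25 + 2·49 − 59.29) = ½√183.21 ≈ ½·13.5355 ≈ 6.76775

m_a = 6.007, m_b = 7.316, m_c = 6.768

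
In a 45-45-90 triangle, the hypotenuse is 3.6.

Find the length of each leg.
In a 45-45-90 triangle hypotenuse = leg·√2, so leg = hypotenuse/√2.
Leg = 3.6/√2 ≈ 3.6/1.41421 ≈ 2.54558

Each leg = 2.546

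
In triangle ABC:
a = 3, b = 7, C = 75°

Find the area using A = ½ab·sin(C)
A = ½·a·b·sin(C) = ½·3·7·sin(75°)
sin(75°) ≈ 0.965926
A ≈ ½·21·0.965926 = 10.5·0.965926 ≈ 10.1422

Area = 10.14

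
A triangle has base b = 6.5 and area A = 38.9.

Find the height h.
A = ½·b·h  ⇒  h = 2A/b = 2·38.9/6.5 = 77.8/6.5 ≈ 11.9692

h = 11.97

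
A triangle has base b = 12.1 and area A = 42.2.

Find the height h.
A = ½·b·h  ⇒  h = 2A/b = 2·42.2/12.1 = 84.4/12.1 ≈ 6.97521

h = 6.975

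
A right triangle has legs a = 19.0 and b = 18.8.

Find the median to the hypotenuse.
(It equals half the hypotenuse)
Hypotenuse c = √(a² + b²) = √(361 + 353.44) = √714.44 ≈ 26.729
Median to hypotenuse = c/2 ≈ 26.729/2 ≈ 13.3645

Median = 13.36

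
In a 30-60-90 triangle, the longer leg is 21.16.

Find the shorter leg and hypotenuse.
In a 30-60-90 triangle the sides are in ratio 1 : √3 : 2, so short leg = long leg/√3 and hypotenuse = 2·(short leg).
Short leg = 21.16/√3 ≈ 21.16/1.73205 ≈ 12.2167
Hypotenuse = 2·12.2167 ≈ 24.4335

Short leg = 12.22, Hypotenuse = 24.43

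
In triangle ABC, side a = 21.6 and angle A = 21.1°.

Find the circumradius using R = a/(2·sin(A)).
R = a/(2·sin(A)) = 21.6/(2·sin(21.1°))
sin(21.1°) ≈ 0.359997
R ≈ 21.6/(2·0.359997) = 21.6/0.719994 ≈ 30.0003

R = 30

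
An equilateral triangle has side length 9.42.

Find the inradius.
r = Area/s with s the semi-perimeter.
Area = (√3/4)·9.42² = (√3/4)·88.7364 ≈ 0.433013·88.7364 ≈ 38.424
s = 3·9.42/2 = 14.13
r ≈ 38.424/14.13 ≈ 2.71932
(Equivalently r = side/(2√3) = 9.42/3.4641 ≈ 2.71932.)

r = 2.719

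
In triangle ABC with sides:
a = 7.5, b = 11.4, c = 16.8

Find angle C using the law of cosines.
c² = a² + b² − 2ab·cos(C)  ⇒  cos(C) = (a² + b² − c²)/(2ab)
cos(C) = (7.5² + 11.4² − 16.8²)/(2·7.5·11.4) = (56.25 + 129.96 − 282.24)/171 = -96.03/171 ≈ -0.561579
C = arccos(-0.561579) ≈ 124.165°

C = 124.2°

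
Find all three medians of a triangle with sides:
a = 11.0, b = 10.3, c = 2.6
Median formula: m_a = ½√(2b² + 2c² − a²) (and cyclically). a² = 121, b² = 106.09, c² = 6.76.
m_a = ½√(2·106.09 + 2·6.76 − 121) = ½√104.7 ≈ ½·10.2323 ≈ 5.11615
m_b = ½√(2·121 + 2·6.76 − 106.09) = ½√149.43 ≈ ½·12.2242 ≈ 6.11208
m_c = ½√(2·121 + 2·106.09 − 6.76) = ½√447.42 ≈ ½·21.1523 ≈ 10.5762

m_a = 5.116, m_b = 6.112, m_c = 10.58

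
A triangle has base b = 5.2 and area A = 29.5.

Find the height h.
A = ½·b·h  ⇒  h = 2A/b = 2·29.5/5.2 = 59/5.2 ≈ 11.3462

h = 11.35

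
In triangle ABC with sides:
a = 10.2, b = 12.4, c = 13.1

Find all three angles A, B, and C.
Law of cosines for each angle (a² = 104.04, b² = 153.76, c² = 171.61):
cos(A) = (b² + c² − a²)/(2bc) = (153.76 + 171.61 − 104.04)/(2·12.4·13.1) = 221.33/324.88 ≈ 0.681267  ⇒  A ≈ 47.0573°
cos(B) = (a² + c² − b²)/(2ac) = (104.04 + 171.61 − 153.76)/(2·10.2·13.1) = 121.89/267.24 ≈ 0.456107  ⇒  B ≈ 62.8638°
cos(C) = (a² + b² − c²)/(2ab) = (104.04 + 153.76 − 171.61)/(2·10.2·12.4) = 86.19/252.96 ≈ 0.340726  ⇒  C ≈ 70.0789°
Check: A + B + C ≈ 180°

A = 47.06°, B = 62.86°, C = 70.08°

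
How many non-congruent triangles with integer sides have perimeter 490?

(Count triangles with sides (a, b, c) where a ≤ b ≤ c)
Let a ≤ b ≤ c with a + b + c = 490. The only binding inequality is a + b > c, i.e. 490 − c > c, so c < 490/2; and c ≥ 490/3 since c is the largest side.
So 164 ≤ c ≤ 244. For each c, b runs from ⌈(490 − c)/2⌉ up to c (then a = 490 − b − c satisfies 1 ≤ a ≤ b automatically), giving c − ⌈(490 − c)/2⌉ + 1 choices.
Summing over c: 2 + 3 + 5 + 6 + … + 120 + 122  (81 terms, c = 164, …, 244) = 5002
Check (closed form: nearest integer to p²/48 for even p, (p+3)²/48 for odd p): 490²/48 = 240100/48 ≈ 5002.08 → 5002

5002 triangles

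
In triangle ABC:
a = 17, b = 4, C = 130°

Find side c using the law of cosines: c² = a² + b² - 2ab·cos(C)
c² = 17² + 4² − 2·17·4·cos(130°)
cos(130°) ≈ -0.642788
c² ≈ 289 + 16 − 136·(-0.642788) ≈ 305 + 87.4191 ≈ 392.419
c ≈ √392.419 ≈ 19.8096

c = 19.81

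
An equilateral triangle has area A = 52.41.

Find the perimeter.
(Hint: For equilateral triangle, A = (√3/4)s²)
A = (√3/4)s²  ⇒  s² = 4A/√3 = 4·52.41/√3 = 209.64/1.73205 ≈ 121.036
s ≈ √121.036 ≈ 11.0016
Perimeter = 3s ≈ 3·11.0016 ≈ 33.0049

Perimeter = 33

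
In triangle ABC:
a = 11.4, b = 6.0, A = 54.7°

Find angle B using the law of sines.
a/sin(A) = b/sin(B)  ⇒  sin(B) = b·sin(A)/a = 6.0·sin(54.7°)/11.4
sin(54.7°) ≈ 0.816138
sin(B) ≈ 6.0·0.816138/11.4 ≈ 4.89683/11.4 ≈ 0.429546
B = arcsin(0.429546) ≈ 25.4388°
(Since b ≤ a we need B ≤ A, so the obtuse alternative 180° − 25.4388° ≈ 154.561° is rejected.)

B = 25.44°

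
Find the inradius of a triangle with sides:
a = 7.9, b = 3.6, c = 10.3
r = Area/s where s is the semi-perimeter.
s = (7.9 + 3.6 + 10.3)/2 = 21.8/2 = 10.9
Area = √(s(s−a)(s−b)(s−c)) = √(10.9·3·7.3·0.6) ≈ √143.226 ≈ 11.9677
r ≈ 11.9677/10.9 ≈ 1.09795

r = 1.098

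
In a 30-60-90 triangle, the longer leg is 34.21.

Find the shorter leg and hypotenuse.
In a 30-60-90 triangle the sides are in ratio 1 : √3 : 2, so short leg = long leg/√3 and hypotenuse = 2·(short leg).
Short leg = 34.21/√3 ≈ 34.21/1.73205 ≈ 19.7512
Hypotenuse = 2·19.7512 ≈ 39.5023

Short leg = 19.75, Hypotenuse = 39.5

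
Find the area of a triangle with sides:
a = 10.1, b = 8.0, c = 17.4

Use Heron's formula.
s = (10.1 + 8.0 + 17.4)/2 = 35.5/2 = 17.75
s − a = 7.65, s − b = 9.75, s − c = 0.35
s(s−a)(s−b)(s−c) = 17.75·7.65·9.75·0.35 ≈ 463.375
Area = √463.375 ≈ 21.5261

Area = 21.53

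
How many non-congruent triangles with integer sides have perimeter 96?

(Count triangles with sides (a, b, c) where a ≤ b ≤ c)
Let a ≤ b ≤ c with a + b + c = 96. The only binding inequality is a + b > c, i.e. 96 − c > c, so c < 96/2; and c ≥ 96/3 since c is the largest side.
So 32 ≤ c ≤ 47. For each c, b runs from ⌈(96 − c)/2⌉ up to c (then a = 96 − b − c satisfies 1 ≤ a ≤ b automatically), giving c − ⌈(96 − c)/2⌉ + 1 choices.
Summing over c: 1 + 2 + 4 + 5 + … + 22 + 23  (16 terms, c = 32, …, 47) = 192
Check (closed form: nearest integer to p²/48 for even p, (p+3)²/48 for odd p): 96²/48 = 9216/48 ≈ 192.00 → 192

192 triangles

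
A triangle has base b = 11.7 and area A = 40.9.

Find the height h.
A = ½·b·h  ⇒  h = 2A/b = 2·40.9/11.7 = 81.8/11.7 ≈ 6.99145

h = 6.991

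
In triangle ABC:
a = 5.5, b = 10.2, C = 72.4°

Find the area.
Two sides and the included angle (SAS): A = ½·a·b·sin(C) = ½·5.5·10.2·sin(72.4°)
sin(72.4°) ≈ 0.953191
A ≈ ½·56.1·0.953191 = 28.05·0.953191 ≈ 26.737

Area = 26.74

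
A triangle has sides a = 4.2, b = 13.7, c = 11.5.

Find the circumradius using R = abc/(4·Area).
First find the area with Heron's formula.
s = (4.2 + 13.7 + 11.5)/2 = 14.7
Area = √(s(s−a)(s−b)(s−c)) = √(14.7·10.5·1·3.2) ≈ √493.92 ≈ 22.2243
abc = 4.2·13.7·11.5 = 661.71
R = abc/(4·Area) ≈ 661.71/(4·22.2243) = 661.71/88.8972 ≈ 7.44354

R = 7.444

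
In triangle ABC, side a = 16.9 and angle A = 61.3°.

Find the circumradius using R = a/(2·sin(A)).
R = a/(2·sin(A)) = 16.9/(2·sin(61.3°))
sin(61.3°) ≈ 0.877146
R ≈ 16.9/(2·0.877146) = 16.9/1.75429 ≈ 9.63351

R = 9.634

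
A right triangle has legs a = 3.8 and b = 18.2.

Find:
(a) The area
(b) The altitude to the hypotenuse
(a) The legs are perpendicular, so Area = ½·a·b = ½·3.8·18.2 = ½·69.16 = 34.58
(b) Hypotenuse c = √(a² + b²) = √(14.44 + 331.24) = √345.68 ≈ 18.5925
    Area = ½·c·h_c  ⇒  h_c = 2·Area/c = 69.16/18.5925 ≈ 3.71979

Area = 34.58, h_c = 3.72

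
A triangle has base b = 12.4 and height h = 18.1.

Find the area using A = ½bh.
A = ½·b·h = ½·12.4·18.1 = ½·224.44 = 112.22

Area = 112.22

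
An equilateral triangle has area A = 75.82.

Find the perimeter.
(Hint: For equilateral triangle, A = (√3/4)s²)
A = (√3/4)s²  ⇒  s² = 4A/√3 = 4·75.82/√3 = 303.28/1.73205 ≈ 175.099
s ≈ √175.099 ≈ 13.2325
Perimeter = 3s ≈ 3·13.2325 ≈ 39.6975

Perimeter = 39.7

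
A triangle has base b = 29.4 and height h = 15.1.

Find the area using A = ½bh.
A = ½·b·h = ½·29.4·15.1 = ½·443.94 = 221.97

Area = 221.97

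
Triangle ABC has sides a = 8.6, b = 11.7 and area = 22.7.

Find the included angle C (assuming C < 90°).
Area = ½·a·b·sin(C)  ⇒  sin(C) = 2·Area/(a·b) = 2·22.7/(8.6·11.7) = 45.4/100.62 ≈ 0.451203
C = arcsin(0.451203) ≈ 26.8209° (taking the acute solution since C < 90°)

C = 26.82°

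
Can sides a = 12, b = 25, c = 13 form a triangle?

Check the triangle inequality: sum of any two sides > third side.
a + b vs c: 12 + 25 = 37 > 13  ✓
a + c vs b: 12 + 13 = 25 ≤ 25  ✗
b + c vs a: 25 + 13 = 38 > 12  ✓

No: 12 + 13 = 25 is not > 25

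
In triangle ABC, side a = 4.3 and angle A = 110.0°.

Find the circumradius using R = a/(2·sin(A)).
R = a/(2·sin(A)) = 4.3/(2·sin(110.0°))
sin(110.0°) ≈ 0.939693
R ≈ 4.3/(2·0.939693) = 4.3/1.87939 ≈ 2.28798

R = 2.288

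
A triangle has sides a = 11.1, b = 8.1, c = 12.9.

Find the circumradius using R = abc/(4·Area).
First find the area with Heron's formula.
s = (11.1 + 8.1 + 12.9)/2 = 16.05
Area = √(s(s−a)(s−b)(s−c)) = √(16.05·4.95·7.95·3.15) ≈ √1989.56 ≈ 44.6045
abc = 11.1·8.1·12.9 = 1159.839
R = abc/(4·Area) ≈ 1159.839/(4·44.6045) = 1159.839/178.418 ≈ 6.50068

R = 6.501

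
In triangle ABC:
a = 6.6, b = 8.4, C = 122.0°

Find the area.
Two sides and the included angle (SAS): A = ½·a·b·sin(C) = ½·6.6·8.4·sin(122.0°)
sin(122.0°) ≈ 0.848048
A ≈ ½·55.44·0.848048 = 27.72·0.848048 ≈ 23.5079

Area = 23.51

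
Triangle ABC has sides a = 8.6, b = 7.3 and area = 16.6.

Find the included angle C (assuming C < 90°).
Area = ½·a·b·sin(C)  ⇒  sin(C) = 2·Area/(a·b) = 2·16.6/(8.6·7.3) = 33.2/62.78 ≈ 0.528831
C = arcsin(0.528831) ≈ 31.9265° (taking the acute solution since C < 90°)

C = 31.93°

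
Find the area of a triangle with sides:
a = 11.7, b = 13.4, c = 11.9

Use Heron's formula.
s = (11.7 + 13.4 + 11.9)/2 = 37/2 = 18.5
s − a = 6.8, s − b = 5.1, s − c = 6.6
s(s−a)(s−b)(s−c) = 18.5·6.8·5.1·6.6 ≈ 4234.43
Area = √4234.43 ≈ 65.0725

Area = 65.07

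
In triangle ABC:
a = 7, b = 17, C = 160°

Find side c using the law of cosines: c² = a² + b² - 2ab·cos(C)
c² = 7² + 17² − 2·7·17·cos(160°)
cos(160°) ≈ -0.939693
c² ≈ 49 + 289 − 238·(-0.939693) ≈ 338 + 223.647 ≈ 561.647
c ≈ √561.647 ≈ 23.6991

c = 23.7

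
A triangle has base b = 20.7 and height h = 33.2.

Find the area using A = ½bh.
A = ½·b·h = ½·20.7·33.2 = ½·687.24 = 343.62

Area = 343.62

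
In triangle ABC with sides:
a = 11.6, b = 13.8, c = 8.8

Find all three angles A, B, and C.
Law of cosines for each angle (a² = 134.56, b² = 190.44, c² = 77.44):
cos(A) = (b² + c² − a²)/(2bc) = (190.44 + 77.44 − 134.56)/(2·13.8·8.8) = 133.32/242.88 ≈ 0.548913  ⇒  A ≈ 56.7075°
cos(B) = (a² + c² − b²)/(2ac) = (134.56 + 77.44 − 190.44)/(2·11.6·8.8) = 21.56/204.16 ≈ 0.105603  ⇒  B ≈ 83.9381°
cos(C) = (a² + b² − c²)/(2ab) = (134.56 + 190.44 − 77.44)/(2·11.6·13.8) = 247.56/320.16 ≈ 0.773238  ⇒  C ≈ 39.3544°
Check: A + B + C ≈ 180°

A = 56.71°, B = 83.94°, C = 39.35°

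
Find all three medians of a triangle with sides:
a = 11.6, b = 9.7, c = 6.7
Median formula: m_a = ½√(2b² + 2c² − a²) (and cyclically). a² = 134.56, b² = 94.09, c² = 44.89.
m_a = ½√(2·94.09 + 2·44.89 − 134.56) = ½√143.4 ≈ ½·11.975 ≈ 5.98749
m_b = ½√(2·134.56 + 2·44.89 − 94.09) = ½√264.81 ≈ ½·16.273 ≈ 8.13649
m_c = ½√(2·134.56 + 2·94.09 − 44.89) = ½√412.41 ≈ ½·20.3079 ≈ 10.1539

m_a = 5.987, m_b = 8.136, m_c = 10.15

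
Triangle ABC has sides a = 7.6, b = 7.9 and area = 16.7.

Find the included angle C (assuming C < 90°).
Area = ½·a·b·sin(C)  ⇒  sin(C) = 2·Area/(a·b) = 2·16.7/(7.6·7.9) = 33.4/60.04 ≈ 0.556296
C = arcsin(0.556296) ≈ 33.8° (taking the acute solution since C < 90°)

C = 33.8°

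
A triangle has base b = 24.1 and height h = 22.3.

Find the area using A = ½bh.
A = ½·b·h = ½·24.1·22.3 = ½·537.43 = 268.715

Area = 268.715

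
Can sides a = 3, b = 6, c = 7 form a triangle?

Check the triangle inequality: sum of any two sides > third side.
a + b vs c: 3 + 6 = 9 > 7  ✓
a + c vs b: 3 + 7 = 10 > 6  ✓
b + c vs a: 6 + 7 = 13 > 3  ✓

Yes, triangle inequality satisfied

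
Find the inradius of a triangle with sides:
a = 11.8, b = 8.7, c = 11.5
r = Area/s where s is the semi-perimeter.
s = (11.8 + 8.7 + 11.5)/2 = 32/2 = 16
Area = √(s(s−a)(s−b)(s−c)) = √(16·4.2·7.3·4.5) ≈ √2207.52 ≈ 46.9843
r ≈ 46.9843/16 ≈ 2.93652

r = 2.937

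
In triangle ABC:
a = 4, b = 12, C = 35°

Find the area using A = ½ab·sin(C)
A = ½·a·b·sin(C) = ½·4·12·sin(35°)
sin(35°) ≈ 0.573576
A ≈ ½·48·0.573576 = 24·0.573576 ≈ 13.7658

Area = 13.77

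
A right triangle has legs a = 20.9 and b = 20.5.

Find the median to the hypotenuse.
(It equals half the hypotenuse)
Hypotenuse c = √(a² + b²) = √(436.81 + 420.25) = √857.06 ≈ 29.2756
Median to hypotenuse = c/2 ≈ 29.2756/2 ≈ 14.6378

Median = 14.64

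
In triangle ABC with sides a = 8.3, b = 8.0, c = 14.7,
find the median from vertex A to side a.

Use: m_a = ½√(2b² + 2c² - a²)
m_a = ½√(2·8.0² + 2·14.7² − 8.3²) = ½√(2·64 + 2·216.09 − 68.89) = ½√(128 + 432.18 − 68.89) = ½√491.29
√491.29 ≈ 22.1651, so m_a ≈ 11.0825

m_a = 11.08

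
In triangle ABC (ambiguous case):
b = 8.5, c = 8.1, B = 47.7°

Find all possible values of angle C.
b/sin(B) = c/sin(C)  ⇒  sin(C) = c·sin(B)/b = 8.1·sin(47.7°)/8.5
sin(47.7°) ≈ 0.739631
sin(C) ≈ 8.1·0.739631/8.5 ≈ 5.99101/8.5 ≈ 0.704825
Candidate 1: C₁ = arcsin(0.704825) ≈ 44.8154°  →  A = 180° − 47.7° − 44.8154° ≈ 87.4846° > 0, valid
Candidate 2: C₂ = 180° − C₁ ≈ 135.185°  →  A = 180° − 47.7° − 135.185° ≈ -2.8846° ≤ 0, not a valid triangle

C = 44.82° (one solution)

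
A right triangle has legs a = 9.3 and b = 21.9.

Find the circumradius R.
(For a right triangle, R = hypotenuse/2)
Hypotenuse c = √(a² + b²) = √(86.49 + 479.61) = √566.1 ≈ 23.7929
R = c/2 ≈ 23.7929/2 ≈ 11.8964

R = 11.9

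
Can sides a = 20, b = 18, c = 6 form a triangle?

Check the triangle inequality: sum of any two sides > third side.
a + b vs c: 20 + 18 = 38 > 6  ✓
a + c vs b: 20 + 6 = 26 > 18  ✓
b + c vs a: 18 + 6 = 24 > 20  ✓

Yes, triangle inequality satisfied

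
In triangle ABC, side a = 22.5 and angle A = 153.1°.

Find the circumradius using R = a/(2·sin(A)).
R = a/(2·sin(A)) = 22.5/(2·sin(153.1°))
sin(153.1°) ≈ 0.452435
R ≈ 22.5/(2·0.452435) = 22.5/0.904869 ≈ 24.8655

R = 24.87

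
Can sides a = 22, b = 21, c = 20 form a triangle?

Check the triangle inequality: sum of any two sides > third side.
a + b vs c: 22 + 21 = 43 > 20  ✓
a + c vs b: 22 + 20 = 42 > 21  ✓
b + c vs a: 21 + 20 = 41 > 22  ✓

Yes, triangle inequality satisfied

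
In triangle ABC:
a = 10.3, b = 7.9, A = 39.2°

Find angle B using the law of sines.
a/sin(A) = b/sin(B)  ⇒  sin(B) = b·sin(A)/a = 7.9·sin(39.2°)/10.3
sin(39.2°) ≈ 0.632029
sin(B) ≈ 7.9·0.632029/10.3 ≈ 4.99303/10.3 ≈ 0.48476
B = arcsin(0.48476) ≈ 28.9968°
(Since b ≤ a we need B ≤ A, so the obtuse alternative 180° − 28.9968° ≈ 151.003° is rejected.)

B = 29°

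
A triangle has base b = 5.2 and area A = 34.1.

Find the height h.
A = ½·b·h  ⇒  h = 2A/b = 2·34.1/5.2 = 68.2/5.2 ≈ 13.1154

h = 13.12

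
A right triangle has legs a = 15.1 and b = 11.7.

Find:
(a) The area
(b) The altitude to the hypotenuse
(a) The legs are perpendicular, so Area = ½·a·b = ½·15.1·11.7 = ½·176.67 = 88.335
(b) Hypotenuse c = √(a² + b²) = √(228.01 + 136.89) = √364.9 ≈ 19.1024
    Area = ½·c·h_c  ⇒  h_c = 2·Area/c = 176.67/19.1024 ≈ 9.2486

Area = 88.335, h_c = 9.249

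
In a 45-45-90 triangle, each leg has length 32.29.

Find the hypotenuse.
In a 45-45-90 triangle the sides are in ratio 1 : 1 : √2, so hypotenuse = leg·√2.
Hypotenuse = 32.29·√2 ≈ 32.29·1.41421 ≈ 45.665

Hypotenuse = 32.29√2 = 45.66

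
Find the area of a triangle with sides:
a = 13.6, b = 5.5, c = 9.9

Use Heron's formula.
s = (13.6 + 5.5 + 9.9)/2 = 29/2 = 14.5
s − a = 0.9, s − b = 9, s − c = 4.6
s(s−a)(s−b)(s−c) = 14.5·0.9·9·4.6 ≈ 540.27
Area = √540.27 ≈ 23.2437

Area = 23.24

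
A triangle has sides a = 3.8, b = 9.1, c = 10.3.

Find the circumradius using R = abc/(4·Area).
First find the area with Heron's formula.
s = (3.8 + 9.1 + 10.3)/2 = 11.6
Area = √(s(s−a)(s−b)(s−c)) = √(11.6·7.8·2.5·1.3) ≈ √294.06 ≈ 17.1482
abc = 3.8·9.1·10.3 = 356.174
R = abc/(4·Area) ≈ 356.174/(4·17.1482) = 356.174/68.5927 ≈ 5.19259

R = 5.193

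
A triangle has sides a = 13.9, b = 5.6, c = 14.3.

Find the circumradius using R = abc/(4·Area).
First find the area with Heron's formula.
s = (13.9 + 5.6 + 14.3)/2 = 16.9
Area = √(s(s−a)(s−b)(s−c)) = √(16.9·3·11.3·2.6) ≈ √1489.57 ≈ 38.5949
abc = 13.9·5.6·14.3 = 1113.112
R = abc/(4·Area) ≈ 1113.112/(4·38.5949) = 1113.112/154.38 ≈ 7.21023

R = 7.21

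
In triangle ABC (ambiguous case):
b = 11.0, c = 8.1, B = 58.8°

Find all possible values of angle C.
b/sin(B) = c/sin(C)  ⇒  sin(C) = c·sin(B)/b = 8.1·sin(58.8°)/11.0
sin(58.8°) ≈ 0.855364
sin(C) ≈ 8.1·0.855364/11.0 ≈ 6.92845/11.0 ≈ 0.629859
Candidate 1: C₁ = arcsin(0.629859) ≈ 39.0397°  →  A = 180° − 58.8° − 39.0397° ≈ 82.1603° > 0, valid
Candidate 2: C₂ = 180° − C₁ ≈ 140.96°  →  A = 180° − 58.8° − 140.96° ≈ -19.7603° ≤ 0, not a valid triangle

C = 39.04° (one solution)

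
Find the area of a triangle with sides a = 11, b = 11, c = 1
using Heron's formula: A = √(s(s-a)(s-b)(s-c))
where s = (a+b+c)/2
s = (11 + 11 + 1)/2 = 23/2 = 11.5
s − a = 0.5, s − b = 0.5, s − c = 10.5
s(s−a)(s−b)(s−c) = 11.5·0.5·0.5·10.5 = 30.1875
Area = √30.1875 ≈ 5.49432

s = 11.5, Area = 5.494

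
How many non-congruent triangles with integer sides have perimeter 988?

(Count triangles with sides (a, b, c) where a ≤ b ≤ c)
Let a ≤ b ≤ c with a + b + c = 988. The only binding inequality is a + b > c, i.e. 988 − c > c, so c < 988/2; and c ≥ 988/3 since c is the largest side.
So 330 ≤ c ≤ 493. For each c, b runs from ⌈(988 − c)/2⌉ up to c (then a = 988 − b − c satisfies 1 ≤ a ≤ b automatically), giving c − ⌈(988 − c)/2⌉ + 1 choices.
Summing over c: 2 + 3 + 5 + 6 + … + 245 + 246  (164 terms, c = 330, …, 493) = 20336
Check (closed form: nearest integer to p²/48 for even p, (p+3)²/48 for odd p): 988²/48 = 976144/48 ≈ 20336.33 → 20336

20336 triangles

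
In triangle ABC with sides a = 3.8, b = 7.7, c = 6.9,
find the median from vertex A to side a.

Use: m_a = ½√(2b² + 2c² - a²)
m_a = ½√(2·7.7² + 2·6.9² − 3.8²) = ½√(2·59.29 + 2·47.61 − 14.44) = ½√(118.58 + 95.22 − 14.44) = ½√199.36
√199.36 ≈ 14.1195, so m_a ≈ 7.05975

m_a = 7.06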